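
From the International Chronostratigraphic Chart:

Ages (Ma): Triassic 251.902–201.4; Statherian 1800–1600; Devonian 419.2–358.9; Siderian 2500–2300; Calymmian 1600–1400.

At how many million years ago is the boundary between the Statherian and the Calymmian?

The Statherian ends and the Calymmian begins at 1600 Ma.

1600 Ma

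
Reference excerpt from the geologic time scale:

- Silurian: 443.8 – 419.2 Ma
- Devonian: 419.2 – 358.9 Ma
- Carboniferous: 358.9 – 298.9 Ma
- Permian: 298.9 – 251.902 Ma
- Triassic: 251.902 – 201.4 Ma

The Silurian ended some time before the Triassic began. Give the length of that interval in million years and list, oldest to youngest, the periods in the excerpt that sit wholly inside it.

167.298 million years; Devonian, Carboniferous, Permian

End of Silurian = 419.2 Ma; start of Triassic = 251.902 Ma.
Gap = 419.2 − 251.902 = 167.298 Myr.
Periods wholly inside 419.2–251.902 Ma: Devonian (419.2–358.9), Carboniferous (358.9–298.9), Permian (298.9–251.902).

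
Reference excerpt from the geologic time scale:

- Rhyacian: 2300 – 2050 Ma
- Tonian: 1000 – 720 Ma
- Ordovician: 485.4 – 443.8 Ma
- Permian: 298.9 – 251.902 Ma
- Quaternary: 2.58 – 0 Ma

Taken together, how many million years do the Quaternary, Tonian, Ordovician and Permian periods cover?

371.178 million years

Duration is start − end for each: (2.58 − 0) + (1000 − 720) + (485.4 − 443.8) + (298.9 − 251.902).
That is 2.58 + 280 + 41.6 + 46.998, which totals 371.178 million years.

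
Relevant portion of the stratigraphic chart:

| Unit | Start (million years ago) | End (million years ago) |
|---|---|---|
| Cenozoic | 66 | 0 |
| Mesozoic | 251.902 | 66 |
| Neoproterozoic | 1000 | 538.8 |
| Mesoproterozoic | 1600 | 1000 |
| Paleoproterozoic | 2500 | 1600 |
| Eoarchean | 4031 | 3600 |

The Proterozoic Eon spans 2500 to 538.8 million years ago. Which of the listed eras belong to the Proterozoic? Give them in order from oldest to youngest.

Paleoproterozoic, Mesoproterozoic, Neoproterozoic

Eras with both bounds inside 2500–538.8 Ma: Paleoproterozoic (2500–1600), Mesoproterozoic (1600–1000), Neoproterozoic (1000–538.8).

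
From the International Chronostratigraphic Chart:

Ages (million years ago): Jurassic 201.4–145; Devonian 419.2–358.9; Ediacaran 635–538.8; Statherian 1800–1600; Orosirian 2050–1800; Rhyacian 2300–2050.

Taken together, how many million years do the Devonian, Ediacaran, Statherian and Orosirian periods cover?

Duration is start − end for each: (419.2 − 358.9) + (635 − 538.8) + (1800 − 1600) + (2050 − 1800).
That is 60.3 + 96.2 + 200 + 250, which totals 606.5 million years.

606.5 million years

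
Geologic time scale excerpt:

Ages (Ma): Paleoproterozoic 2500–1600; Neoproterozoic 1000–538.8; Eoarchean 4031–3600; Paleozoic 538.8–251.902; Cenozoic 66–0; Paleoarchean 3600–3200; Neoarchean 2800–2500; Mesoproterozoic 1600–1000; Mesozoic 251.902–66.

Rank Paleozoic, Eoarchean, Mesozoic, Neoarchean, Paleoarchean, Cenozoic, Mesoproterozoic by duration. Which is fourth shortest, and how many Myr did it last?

Neoarchean, 300 million years

Durations: Paleozoic 286.898; Eoarchean 431; Mesozoic 185.902; Neoarchean 300; Paleoarchean 400; Cenozoic 66; Mesoproterozoic 600 Myr.
Sorted shortest-first: Cenozoic (66), Mesozoic (185.902), Paleozoic (286.898), Neoarchean (300), Paleoarchean (400), Eoarchean (431), Mesoproterozoic (600).
The fourth shortest is Neoarchean at 300 Myr.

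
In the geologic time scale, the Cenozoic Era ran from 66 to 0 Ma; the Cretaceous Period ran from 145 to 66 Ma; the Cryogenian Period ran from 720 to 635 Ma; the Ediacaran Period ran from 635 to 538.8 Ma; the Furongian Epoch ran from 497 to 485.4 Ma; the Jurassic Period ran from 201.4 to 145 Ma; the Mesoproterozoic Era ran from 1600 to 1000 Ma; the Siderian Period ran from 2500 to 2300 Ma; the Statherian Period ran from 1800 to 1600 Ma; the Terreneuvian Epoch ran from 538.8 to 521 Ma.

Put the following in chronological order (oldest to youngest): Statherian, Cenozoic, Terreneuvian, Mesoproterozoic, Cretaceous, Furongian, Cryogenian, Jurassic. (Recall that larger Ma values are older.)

Statherian, Mesoproterozoic, Cryogenian, Terreneuvian, Furongian, Jurassic, Cretaceous, Cenozoic

Sorting by start age (descending Ma, since larger Ma = older): Statherian start 1800, Mesoproterozoic start 1600, Cryogenian start 720, Terreneuvian start 538.8, Furongian start 497, Jurassic start 201.4, Cretaceous start 145, Cenozoic start 66.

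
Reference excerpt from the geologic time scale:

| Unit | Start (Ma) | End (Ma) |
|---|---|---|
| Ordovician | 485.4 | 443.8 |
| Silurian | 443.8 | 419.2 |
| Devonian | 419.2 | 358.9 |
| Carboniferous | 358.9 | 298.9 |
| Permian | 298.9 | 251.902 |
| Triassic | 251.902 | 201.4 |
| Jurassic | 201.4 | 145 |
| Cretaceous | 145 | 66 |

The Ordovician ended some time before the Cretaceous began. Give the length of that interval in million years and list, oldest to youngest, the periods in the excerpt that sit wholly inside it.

298.8 million years; Silurian, Devonian, Carboniferous, Permian, Triassic, Jurassic

End of Ordovician = 443.8 Ma; start of Cretaceous = 145 Ma.
Gap = 443.8 − 145 = 298.8 Myr.
Periods wholly inside 443.8–145 Ma: Silurian (443.8–419.2), Devonian (419.2–358.9), Carboniferous (358.9–298.9), Permian (298.9–251.902), Triassic (251.902–201.4), Jurassic (201.4–145).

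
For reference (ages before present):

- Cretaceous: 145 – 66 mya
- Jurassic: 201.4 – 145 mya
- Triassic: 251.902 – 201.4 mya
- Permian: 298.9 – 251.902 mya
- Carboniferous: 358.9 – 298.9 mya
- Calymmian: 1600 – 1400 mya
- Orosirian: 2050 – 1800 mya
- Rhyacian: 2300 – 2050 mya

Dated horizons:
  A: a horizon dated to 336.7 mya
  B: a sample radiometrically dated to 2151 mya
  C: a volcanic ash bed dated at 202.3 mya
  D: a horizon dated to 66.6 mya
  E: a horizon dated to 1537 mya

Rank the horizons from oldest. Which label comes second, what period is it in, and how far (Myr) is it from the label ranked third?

E, in the Calymmian; 1200.3 million years to A

Sorted oldest-first by Ma: B (2151), E (1537), A (336.7), C (202.3), D (66.6).
The second oldest is E at 1537 Ma, which lies in 1600–1400 Ma: the Calymmian.
The third oldest is A at 336.7 Ma; separation = |1537 − 336.7| = 1200.3 Myr.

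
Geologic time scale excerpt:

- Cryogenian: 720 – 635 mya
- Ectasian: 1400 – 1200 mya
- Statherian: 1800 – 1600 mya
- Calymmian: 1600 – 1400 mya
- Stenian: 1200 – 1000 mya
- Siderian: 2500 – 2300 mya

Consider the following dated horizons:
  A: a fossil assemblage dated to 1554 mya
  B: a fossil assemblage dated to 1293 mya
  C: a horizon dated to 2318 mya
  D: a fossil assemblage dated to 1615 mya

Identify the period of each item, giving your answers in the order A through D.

A — Calymmian; B — Ectasian; C — Siderian; D — Statherian

A: 1554 Ma lies in 1600–1400 Ma, so Calymmian.
B: 1293 Ma lies in 1400–1200 Ma, so Ectasian.
C: 2318 Ma lies in 2500–2300 Ma, so Siderian.
D: 1615 Ma lies in 1800–1600 Ma, so Statherian.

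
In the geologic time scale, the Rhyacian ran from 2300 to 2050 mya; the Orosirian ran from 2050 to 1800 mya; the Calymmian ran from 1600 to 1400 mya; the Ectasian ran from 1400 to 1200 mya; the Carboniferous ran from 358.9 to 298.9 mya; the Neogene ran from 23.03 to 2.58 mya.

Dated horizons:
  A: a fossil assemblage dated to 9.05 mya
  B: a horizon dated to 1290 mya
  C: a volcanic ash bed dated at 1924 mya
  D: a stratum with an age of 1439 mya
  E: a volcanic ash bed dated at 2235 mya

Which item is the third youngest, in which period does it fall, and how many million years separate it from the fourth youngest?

D, in the Calymmian; 485 million years to C

Smaller Ma means younger, so youngest first: A 9.05 < B 1290 < D 1439 < C 1924 < E 2235.
Counting 3 along gives D (1439 Ma); the excerpt puts that inside the Calymmian, 1600–1400 Ma.
Next in line is C (1924 Ma), and 1924 − 1439 = 485 Myr.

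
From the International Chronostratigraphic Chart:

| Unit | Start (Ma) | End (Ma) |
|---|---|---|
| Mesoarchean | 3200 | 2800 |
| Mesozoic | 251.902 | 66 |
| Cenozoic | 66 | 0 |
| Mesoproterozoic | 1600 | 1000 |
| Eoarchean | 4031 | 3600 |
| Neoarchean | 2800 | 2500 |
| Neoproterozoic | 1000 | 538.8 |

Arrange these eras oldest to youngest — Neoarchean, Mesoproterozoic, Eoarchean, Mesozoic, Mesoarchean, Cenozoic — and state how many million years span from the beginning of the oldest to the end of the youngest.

Eoarchean → Mesoarchean → Neoarchean → Mesoproterozoic → Mesozoic → Cenozoic; total span 4031 Myr

Start ages (Ma): Eoarchean 4031, Mesoarchean 3200, Neoarchean 2800, Mesoproterozoic 1600, Mesozoic 251.902, Cenozoic 66.
Ordered oldest to youngest: Eoarchean, Mesoarchean, Neoarchean, Mesoproterozoic, Mesozoic, Cenozoic.
Span = 4031 − 0 = 4031 Myr.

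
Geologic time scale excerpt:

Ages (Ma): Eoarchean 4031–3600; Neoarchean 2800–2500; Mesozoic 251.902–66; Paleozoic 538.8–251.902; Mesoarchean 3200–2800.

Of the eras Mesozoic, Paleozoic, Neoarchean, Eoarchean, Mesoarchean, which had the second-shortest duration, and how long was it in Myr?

Start − end for each: Mesozoic 251.902 − 66 = 185.902; Paleozoic 538.8 − 251.902 = 286.898; Neoarchean 2800 − 2500 = 300; Eoarchean 4031 − 3600 = 431; Mesoarchean 3200 − 2800 = 400.
Ranking these from shortest: Mesozoic < Paleozoic < Neoarchean < Mesoarchean < Eoarchean.
Position 2 in that ranking is Paleozoic, which lasted 286.898 Myr.

Paleozoic, 286.898 million years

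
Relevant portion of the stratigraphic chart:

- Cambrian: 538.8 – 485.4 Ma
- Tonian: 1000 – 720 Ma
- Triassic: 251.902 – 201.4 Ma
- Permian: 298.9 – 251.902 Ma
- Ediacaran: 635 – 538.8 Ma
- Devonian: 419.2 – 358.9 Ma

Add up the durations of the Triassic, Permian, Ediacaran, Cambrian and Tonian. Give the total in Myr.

Duration is start − end for each: (251.902 − 201.4) + (298.9 − 251.902) + (635 − 538.8) + (538.8 − 485.4) + (1000 − 720).
That is 50.502 + 46.998 + 96.2 + 53.4 + 280, which totals 527.1 million years.

527.1 million years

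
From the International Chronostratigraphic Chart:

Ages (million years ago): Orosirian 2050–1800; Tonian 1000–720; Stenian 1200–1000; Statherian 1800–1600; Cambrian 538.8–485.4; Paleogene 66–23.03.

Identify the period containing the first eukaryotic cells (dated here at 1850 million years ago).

1850 Ma lies between 2050 and 1800 Ma, so it falls in the Orosirian.

Orosirian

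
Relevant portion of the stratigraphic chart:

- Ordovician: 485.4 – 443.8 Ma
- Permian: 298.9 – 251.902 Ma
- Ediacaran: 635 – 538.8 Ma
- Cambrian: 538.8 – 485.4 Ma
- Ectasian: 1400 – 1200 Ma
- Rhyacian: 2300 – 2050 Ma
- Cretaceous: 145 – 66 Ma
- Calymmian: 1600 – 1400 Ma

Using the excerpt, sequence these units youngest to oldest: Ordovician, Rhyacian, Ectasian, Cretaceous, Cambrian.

Cretaceous, Ordovician, Cambrian, Ectasian, Rhyacian

The oldest of these is Rhyacian (starts 2300 Ma) and the youngest is Cretaceous (ends 66 Ma).
In between, by decreasing start age: Ectasian (1400), Cambrian (538.8), Ordovician (485.4).
Listing youngest first means reversing that sequence.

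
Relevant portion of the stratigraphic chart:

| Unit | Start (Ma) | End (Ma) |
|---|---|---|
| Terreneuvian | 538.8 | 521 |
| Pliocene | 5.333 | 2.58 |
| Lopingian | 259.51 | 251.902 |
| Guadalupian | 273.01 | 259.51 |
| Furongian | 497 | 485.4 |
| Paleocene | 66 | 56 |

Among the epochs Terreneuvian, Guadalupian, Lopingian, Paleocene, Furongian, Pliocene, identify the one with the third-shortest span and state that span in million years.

Start − end for each: Terreneuvian 538.8 − 521 = 17.8; Guadalupian 273.01 − 259.51 = 13.5; Lopingian 259.51 − 251.902 = 7.608; Paleocene 66 − 56 = 10; Furongian 497 − 485.4 = 11.6; Pliocene 5.333 − 2.58 = 2.753.
Ranking these from shortest: Pliocene < Lopingian < Paleocene < Furongian < Guadalupian < Terreneuvian.
Position 3 in that ranking is Paleocene, which lasted 10 Myr.

Paleocene, 10 million years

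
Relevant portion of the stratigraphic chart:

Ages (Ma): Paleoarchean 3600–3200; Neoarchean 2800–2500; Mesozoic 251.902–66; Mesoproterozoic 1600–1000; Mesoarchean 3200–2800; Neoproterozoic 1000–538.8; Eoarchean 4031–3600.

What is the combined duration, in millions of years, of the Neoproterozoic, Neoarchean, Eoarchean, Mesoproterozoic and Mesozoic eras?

1978.102 million years

Each duration: Neoproterozoic = 461.2; Neoarchean = 300; Eoarchean = 431; Mesoproterozoic = 600; Mesozoic = 185.902.
Sum: 461.2 + 300 + 431 + 600 + 185.902 = 1978.102 Myr.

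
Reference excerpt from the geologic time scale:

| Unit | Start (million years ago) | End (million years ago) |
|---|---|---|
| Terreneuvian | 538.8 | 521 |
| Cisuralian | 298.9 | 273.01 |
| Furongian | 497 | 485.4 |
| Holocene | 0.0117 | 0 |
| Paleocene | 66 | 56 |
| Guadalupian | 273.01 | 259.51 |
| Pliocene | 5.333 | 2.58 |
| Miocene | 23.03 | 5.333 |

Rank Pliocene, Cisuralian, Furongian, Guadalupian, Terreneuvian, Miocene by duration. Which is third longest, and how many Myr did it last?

Miocene, 17.697 million years

Durations: Pliocene 2.753; Cisuralian 25.89; Furongian 11.6; Guadalupian 13.5; Terreneuvian 17.8; Miocene 17.697 Myr.
Sorted longest-first: Cisuralian (25.89), Terreneuvian (17.8), Miocene (17.697), Guadalupian (13.5), Furongian (11.6), Pliocene (2.753).
The third longest is Miocene at 17.697 Myr.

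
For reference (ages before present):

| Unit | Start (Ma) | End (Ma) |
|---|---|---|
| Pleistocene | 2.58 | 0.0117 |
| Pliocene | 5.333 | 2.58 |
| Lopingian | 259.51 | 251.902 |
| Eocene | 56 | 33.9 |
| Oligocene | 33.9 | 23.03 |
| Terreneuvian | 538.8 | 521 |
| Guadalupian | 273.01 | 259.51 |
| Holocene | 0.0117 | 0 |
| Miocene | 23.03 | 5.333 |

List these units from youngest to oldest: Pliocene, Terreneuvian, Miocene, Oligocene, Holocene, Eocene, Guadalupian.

Holocene, Pliocene, Miocene, Oligocene, Eocene, Guadalupian, Terreneuvian

Sorting by start age (ascending Ma, since larger Ma = older): Holocene began 0.0117, Pliocene began 5.333, Miocene began 23.03, Oligocene began 33.9, Eocene began 56, Guadalupian began 273.01, Terreneuvian began 538.8.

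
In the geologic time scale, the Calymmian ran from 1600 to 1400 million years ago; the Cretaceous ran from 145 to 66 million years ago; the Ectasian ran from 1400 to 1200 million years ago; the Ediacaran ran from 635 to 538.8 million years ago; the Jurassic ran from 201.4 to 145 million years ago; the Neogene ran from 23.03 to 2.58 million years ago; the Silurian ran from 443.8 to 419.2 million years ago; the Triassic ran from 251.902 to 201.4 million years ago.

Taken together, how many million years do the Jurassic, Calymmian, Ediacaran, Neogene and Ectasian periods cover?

Duration is start − end for each: (201.4 − 145) + (1600 − 1400) + (635 − 538.8) + (23.03 − 2.58) + (1400 − 1200).
That is 56.4 + 200 + 96.2 + 20.45 + 200, which totals 573.05 million years.

573.05 million years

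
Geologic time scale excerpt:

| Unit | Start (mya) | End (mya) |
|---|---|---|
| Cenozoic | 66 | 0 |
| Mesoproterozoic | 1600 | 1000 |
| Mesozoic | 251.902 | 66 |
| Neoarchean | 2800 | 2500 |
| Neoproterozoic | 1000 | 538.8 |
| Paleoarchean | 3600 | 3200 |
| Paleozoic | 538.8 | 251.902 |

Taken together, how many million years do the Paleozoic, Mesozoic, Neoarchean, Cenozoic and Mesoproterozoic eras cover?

1438.8 million years

Each duration: Paleozoic = 286.898; Mesozoic = 185.902; Neoarchean = 300; Cenozoic = 66; Mesoproterozoic = 600.
Sum: 286.898 + 185.902 + 300 + 66 + 600 = 1438.8 Myr.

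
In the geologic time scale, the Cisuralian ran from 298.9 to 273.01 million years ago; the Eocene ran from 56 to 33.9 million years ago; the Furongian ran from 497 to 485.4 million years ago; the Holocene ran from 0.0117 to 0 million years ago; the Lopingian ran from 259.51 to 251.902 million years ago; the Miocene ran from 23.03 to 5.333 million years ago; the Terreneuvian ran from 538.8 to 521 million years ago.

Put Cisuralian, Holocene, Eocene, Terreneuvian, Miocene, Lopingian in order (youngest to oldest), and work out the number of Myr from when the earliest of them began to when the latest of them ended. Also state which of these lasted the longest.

Holocene, Miocene, Eocene, Lopingian, Cisuralian, Terreneuvian; total span 538.8 Myr; longest is Cisuralian

Start ages (Ma): Terreneuvian 538.8, Cisuralian 298.9, Lopingian 259.51, Eocene 56, Miocene 23.03, Holocene 0.0117.
Ordered youngest to oldest: Holocene, Miocene, Eocene, Lopingian, Cisuralian, Terreneuvian.
Span = 538.8 − 0 = 538.8 Myr.
Durations: Cisuralian 25.89, Lopingian 7.608, Miocene 17.697, Holocene 0.0117, Eocene 22.1, Terreneuvian 17.8 → longest is Cisuralian (25.89 Myr).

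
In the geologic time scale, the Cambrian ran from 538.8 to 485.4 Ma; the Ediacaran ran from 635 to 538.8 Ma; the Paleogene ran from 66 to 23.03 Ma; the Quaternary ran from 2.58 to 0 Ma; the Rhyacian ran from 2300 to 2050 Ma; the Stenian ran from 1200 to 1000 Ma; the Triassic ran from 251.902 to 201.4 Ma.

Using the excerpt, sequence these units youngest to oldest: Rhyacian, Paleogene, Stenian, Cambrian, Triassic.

Sorting by start age (ascending Ma, since larger Ma = older): Paleogene start 66, Triassic start 251.902, Cambrian start 538.8, Stenian start 1200, Rhyacian start 2300.

Paleogene, Triassic, Cambrian, Stenian, Rhyacian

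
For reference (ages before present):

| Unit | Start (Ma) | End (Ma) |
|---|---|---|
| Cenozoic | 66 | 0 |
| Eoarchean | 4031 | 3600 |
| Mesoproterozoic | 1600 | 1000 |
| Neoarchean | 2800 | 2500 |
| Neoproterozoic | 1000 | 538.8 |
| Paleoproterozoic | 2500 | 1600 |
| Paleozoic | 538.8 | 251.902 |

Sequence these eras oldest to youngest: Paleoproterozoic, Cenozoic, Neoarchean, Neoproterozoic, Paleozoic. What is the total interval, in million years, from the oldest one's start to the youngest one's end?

Start ages (Ma): Neoarchean 2800, Paleoproterozoic 2500, Neoproterozoic 1000, Paleozoic 538.8, Cenozoic 66.
Ordered oldest to youngest: Neoarchean, Paleoproterozoic, Neoproterozoic, Paleozoic, Cenozoic.
Span = 2800 − 0 = 2800 Myr.

Neoarchean, Paleoproterozoic, Neoproterozoic, Paleozoic, Cenozoic; total span 2800 Myr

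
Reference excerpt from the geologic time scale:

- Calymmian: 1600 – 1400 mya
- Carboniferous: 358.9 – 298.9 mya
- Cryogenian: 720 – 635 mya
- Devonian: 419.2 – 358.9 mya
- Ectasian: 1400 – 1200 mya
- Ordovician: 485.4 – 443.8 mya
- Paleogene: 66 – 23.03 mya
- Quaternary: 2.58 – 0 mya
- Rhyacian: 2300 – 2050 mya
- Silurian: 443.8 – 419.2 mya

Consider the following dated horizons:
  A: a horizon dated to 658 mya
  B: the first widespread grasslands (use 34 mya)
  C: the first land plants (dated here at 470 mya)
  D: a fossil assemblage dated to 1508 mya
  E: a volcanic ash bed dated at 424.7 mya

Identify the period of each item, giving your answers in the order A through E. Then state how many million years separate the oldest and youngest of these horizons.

A — Cryogenian; B — Paleogene; C — Ordovician; D — Calymmian; E — Silurian; span 1474 million years

A: 658 Ma lies in 720–635 Ma, so Cryogenian.
B: 34 Ma lies in 66–23.03 Ma, so Paleogene.
C: 470 Ma lies in 485.4–443.8 Ma, so Ordovician.
D: 1508 Ma lies in 1600–1400 Ma, so Calymmian.
E: 424.7 Ma lies in 443.8–419.2 Ma, so Silurian.
Oldest = 1508 Ma, youngest = 34 Ma → span 1474 Myr.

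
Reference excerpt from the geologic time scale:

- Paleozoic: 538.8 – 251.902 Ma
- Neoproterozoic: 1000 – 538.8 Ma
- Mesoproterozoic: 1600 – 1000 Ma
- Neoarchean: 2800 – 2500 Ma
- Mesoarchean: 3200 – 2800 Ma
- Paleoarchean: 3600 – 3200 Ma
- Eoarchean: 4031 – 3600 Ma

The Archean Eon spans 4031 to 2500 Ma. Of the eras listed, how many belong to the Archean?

Eras inside 4031–2500 Ma: Eoarchean, Paleoarchean, Mesoarchean, Neoarchean — 4 in total.

4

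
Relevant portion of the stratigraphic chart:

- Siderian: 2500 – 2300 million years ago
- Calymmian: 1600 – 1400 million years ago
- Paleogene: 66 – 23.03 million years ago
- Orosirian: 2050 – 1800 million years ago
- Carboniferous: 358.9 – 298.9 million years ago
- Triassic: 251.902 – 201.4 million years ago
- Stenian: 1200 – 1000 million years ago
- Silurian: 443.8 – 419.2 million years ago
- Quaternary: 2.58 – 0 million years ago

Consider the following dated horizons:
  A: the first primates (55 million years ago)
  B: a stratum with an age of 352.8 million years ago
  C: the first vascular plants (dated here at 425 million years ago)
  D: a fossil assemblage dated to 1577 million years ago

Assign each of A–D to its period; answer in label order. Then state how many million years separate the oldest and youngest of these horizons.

A — Paleogene; B — Carboniferous; C — Silurian; D — Calymmian; span 1522 million years

Match each age against the start–end ranges in the excerpt: A = 55 Ma → Paleogene (66–23.03); B = 352.8 Ma → Carboniferous (358.9–298.9); C = 425 Ma → Silurian (443.8–419.2); D = 1577 Ma → Calymmian (1600–1400).
The largest age is 1577 Ma and the smallest is 55 Ma; their difference is 1522 Myr.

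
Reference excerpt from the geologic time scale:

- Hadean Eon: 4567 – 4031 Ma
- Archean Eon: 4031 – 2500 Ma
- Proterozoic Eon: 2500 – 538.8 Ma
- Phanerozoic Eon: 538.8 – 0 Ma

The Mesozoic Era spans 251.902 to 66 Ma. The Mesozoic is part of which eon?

Phanerozoic

The Mesozoic (251.902–66 Ma) lies entirely within 538.8–0 Ma, the Phanerozoic Eon.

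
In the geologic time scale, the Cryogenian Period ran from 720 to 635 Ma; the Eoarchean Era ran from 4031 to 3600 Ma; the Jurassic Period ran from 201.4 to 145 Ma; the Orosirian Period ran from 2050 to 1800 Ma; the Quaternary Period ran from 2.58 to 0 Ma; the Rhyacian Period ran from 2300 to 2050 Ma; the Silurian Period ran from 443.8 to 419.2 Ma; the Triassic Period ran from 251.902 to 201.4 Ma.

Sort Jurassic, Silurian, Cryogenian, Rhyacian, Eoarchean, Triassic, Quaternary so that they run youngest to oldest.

Read off each span (Ma): Jurassic 201.4–145; Silurian 443.8–419.2; Cryogenian 720–635; Rhyacian 2300–2050; Eoarchean 4031–3600; Triassic 251.902–201.4; Quaternary 2.58–0.
Larger Ma is older, so oldest→youngest is Eoarchean, Rhyacian, Cryogenian, Silurian, Triassic, Jurassic, Quaternary; reverse it for youngest→oldest.

Quaternary → Jurassic → Triassic → Silurian → Cryogenian → Rhyacian → Eoarchean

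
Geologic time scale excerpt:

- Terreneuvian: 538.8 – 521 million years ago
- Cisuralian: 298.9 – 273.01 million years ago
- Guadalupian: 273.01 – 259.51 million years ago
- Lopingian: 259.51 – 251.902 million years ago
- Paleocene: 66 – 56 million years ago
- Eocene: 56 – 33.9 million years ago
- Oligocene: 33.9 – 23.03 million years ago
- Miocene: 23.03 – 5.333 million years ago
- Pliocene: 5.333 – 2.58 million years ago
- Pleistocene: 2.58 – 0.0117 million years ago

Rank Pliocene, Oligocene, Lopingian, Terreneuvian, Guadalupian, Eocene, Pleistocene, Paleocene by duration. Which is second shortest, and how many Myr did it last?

Pliocene, 2.753 million years

Start − end for each: Pliocene 5.333 − 2.58 = 2.753; Oligocene 33.9 − 23.03 = 10.87; Lopingian 259.51 − 251.902 = 7.608; Terreneuvian 538.8 − 521 = 17.8; Guadalupian 273.01 − 259.51 = 13.5; Eocene 56 − 33.9 = 22.1; Pleistocene 2.58 − 0.0117 = 2.5683; Paleocene 66 − 56 = 10.
Ranking these from shortest: Pleistocene < Pliocene < Lopingian < Paleocene < Oligocene < Guadalupian < Terreneuvian < Eocene.
Position 2 in that ranking is Pliocene, which lasted 2.753 Myr.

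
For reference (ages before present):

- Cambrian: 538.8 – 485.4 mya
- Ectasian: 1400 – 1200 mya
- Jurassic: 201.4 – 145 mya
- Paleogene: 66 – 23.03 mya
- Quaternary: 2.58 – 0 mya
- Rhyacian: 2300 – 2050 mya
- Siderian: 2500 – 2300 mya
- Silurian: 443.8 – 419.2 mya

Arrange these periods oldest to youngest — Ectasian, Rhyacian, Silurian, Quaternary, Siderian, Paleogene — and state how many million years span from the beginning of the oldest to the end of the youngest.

Siderian → Rhyacian → Ectasian → Silurian → Paleogene → Quaternary; total span 2500 Myr

Start ages (Ma): Siderian 2500, Rhyacian 2300, Ectasian 1400, Silurian 443.8, Paleogene 66, Quaternary 2.58.
Ordered oldest to youngest: Siderian, Rhyacian, Ectasian, Silurian, Paleogene, Quaternary.
Span = 2500 − 0 = 2500 Myr.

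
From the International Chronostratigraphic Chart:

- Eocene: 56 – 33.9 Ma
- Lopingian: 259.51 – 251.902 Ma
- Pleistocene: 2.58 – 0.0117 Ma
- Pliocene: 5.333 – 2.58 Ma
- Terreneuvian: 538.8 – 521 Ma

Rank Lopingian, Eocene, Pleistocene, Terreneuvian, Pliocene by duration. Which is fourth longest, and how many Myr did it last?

Pliocene, 2.753 million years

Start − end for each: Lopingian 259.51 − 251.902 = 7.608; Eocene 56 − 33.9 = 22.1; Pleistocene 2.58 − 0.0117 = 2.5683; Terreneuvian 538.8 − 521 = 17.8; Pliocene 5.333 − 2.58 = 2.753.
Ranking these from longest: Eocene > Terreneuvian > Lopingian > Pliocene > Pleistocene.
Position 4 in that ranking is Pliocene, which lasted 2.753 Myr.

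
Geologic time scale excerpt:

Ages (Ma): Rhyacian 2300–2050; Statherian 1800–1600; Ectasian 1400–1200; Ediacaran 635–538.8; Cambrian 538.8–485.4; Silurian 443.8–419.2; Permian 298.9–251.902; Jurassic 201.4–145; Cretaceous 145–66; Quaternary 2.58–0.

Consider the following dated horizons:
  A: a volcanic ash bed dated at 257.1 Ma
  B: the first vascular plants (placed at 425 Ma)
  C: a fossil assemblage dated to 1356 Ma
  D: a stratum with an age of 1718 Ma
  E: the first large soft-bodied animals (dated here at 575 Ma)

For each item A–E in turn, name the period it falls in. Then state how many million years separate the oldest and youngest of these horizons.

Match each age against the start–end ranges in the excerpt: A = 257.1 Ma → Permian (298.9–251.902); B = 425 Ma → Silurian (443.8–419.2); C = 1356 Ma → Ectasian (1400–1200); D = 1718 Ma → Statherian (1800–1600); E = 575 Ma → Ediacaran (635–538.8).
The largest age is 1718 Ma and the smallest is 257.1 Ma; their difference is 1460.9 Myr.

A — Permian; B — Silurian; C — Ectasian; D — Statherian; E — Ediacaran; span 1460.9 million years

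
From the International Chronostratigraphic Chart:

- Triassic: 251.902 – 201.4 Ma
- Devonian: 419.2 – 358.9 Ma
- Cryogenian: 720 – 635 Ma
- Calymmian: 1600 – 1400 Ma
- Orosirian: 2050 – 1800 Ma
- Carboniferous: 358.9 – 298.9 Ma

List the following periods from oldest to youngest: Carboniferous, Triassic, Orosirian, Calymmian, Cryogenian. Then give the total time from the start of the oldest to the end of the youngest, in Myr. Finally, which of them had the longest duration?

From the excerpt: Carboniferous 358.9–298.9; Triassic 251.902–201.4; Orosirian 2050–1800; Calymmian 1600–1400; Cryogenian 720–635 (Ma).
Larger Ma is earlier, so the oldest is Orosirian and the youngest is Triassic; oldest to youngest: Orosirian, Calymmian, Cryogenian, Carboniferous, Triassic.
Oldest start 2050 minus youngest end 201.4 gives 1848.6 Myr overall.
Individual lengths (start − end): Calymmian 200; Carboniferous 60; Triassic 50.502; Cryogenian 85; Orosirian 250. The largest is Orosirian at 250 Myr.

Orosirian → Calymmian → Cryogenian → Carboniferous → Triassic; total span 1848.6 Myr; longest is Orosirian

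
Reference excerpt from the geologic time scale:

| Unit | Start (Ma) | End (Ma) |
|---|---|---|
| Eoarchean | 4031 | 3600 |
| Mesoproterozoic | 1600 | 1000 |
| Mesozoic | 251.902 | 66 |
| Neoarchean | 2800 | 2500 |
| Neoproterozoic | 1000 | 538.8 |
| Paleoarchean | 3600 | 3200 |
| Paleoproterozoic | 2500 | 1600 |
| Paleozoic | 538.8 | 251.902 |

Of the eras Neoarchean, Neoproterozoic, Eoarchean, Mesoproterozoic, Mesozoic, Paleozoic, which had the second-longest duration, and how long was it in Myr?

Durations: Neoarchean 300; Neoproterozoic 461.2; Eoarchean 431; Mesoproterozoic 600; Mesozoic 185.902; Paleozoic 286.898 Myr.
Sorted longest-first: Mesoproterozoic (600), Neoproterozoic (461.2), Eoarchean (431), Neoarchean (300), Paleozoic (286.898), Mesozoic (185.902).
The second longest is Neoproterozoic at 461.2 Myr.

Neoproterozoic, 461.2 million years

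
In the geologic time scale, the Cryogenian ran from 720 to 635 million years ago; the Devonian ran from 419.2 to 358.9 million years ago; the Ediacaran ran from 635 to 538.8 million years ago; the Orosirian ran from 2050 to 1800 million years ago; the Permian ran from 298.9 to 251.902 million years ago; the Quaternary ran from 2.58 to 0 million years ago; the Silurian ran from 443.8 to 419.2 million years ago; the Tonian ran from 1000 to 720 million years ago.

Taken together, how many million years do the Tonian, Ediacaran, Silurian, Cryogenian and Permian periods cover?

532.798 million years

Each duration: Tonian = 280; Ediacaran = 96.2; Silurian = 24.6; Cryogenian = 85; Permian = 46.998.
Sum: 280 + 96.2 + 24.6 + 85 + 46.998 = 532.798 Myr.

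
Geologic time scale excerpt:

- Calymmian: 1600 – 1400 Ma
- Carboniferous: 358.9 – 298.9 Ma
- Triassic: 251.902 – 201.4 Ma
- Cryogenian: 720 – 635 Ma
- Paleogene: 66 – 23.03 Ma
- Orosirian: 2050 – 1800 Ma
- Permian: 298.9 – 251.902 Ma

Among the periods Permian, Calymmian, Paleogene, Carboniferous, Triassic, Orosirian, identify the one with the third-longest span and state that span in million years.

Carboniferous, 60 million years

Start − end for each: Permian 298.9 − 251.902 = 46.998; Calymmian 1600 − 1400 = 200; Paleogene 66 − 23.03 = 42.97; Carboniferous 358.9 − 298.9 = 60; Triassic 251.902 − 201.4 = 50.502; Orosirian 2050 − 1800 = 250.
Ranking these from longest: Orosirian > Calymmian > Carboniferous > Triassic > Permian > Paleogene.
Position 3 in that ranking is Carboniferous, which lasted 60 Myr.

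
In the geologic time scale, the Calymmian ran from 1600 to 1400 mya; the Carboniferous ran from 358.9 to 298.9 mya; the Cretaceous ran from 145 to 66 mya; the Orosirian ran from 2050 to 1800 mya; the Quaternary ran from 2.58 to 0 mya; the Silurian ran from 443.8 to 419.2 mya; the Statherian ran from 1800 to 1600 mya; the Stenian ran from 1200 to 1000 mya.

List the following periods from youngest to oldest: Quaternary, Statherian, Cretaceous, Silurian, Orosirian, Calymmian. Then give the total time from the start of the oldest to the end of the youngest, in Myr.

Quaternary, Cretaceous, Silurian, Calymmian, Statherian, Orosirian; total span 2050 Myr

Start ages (Ma): Orosirian 2050, Statherian 1800, Calymmian 1600, Silurian 443.8, Cretaceous 145, Quaternary 2.58.
Ordered youngest to oldest: Quaternary, Cretaceous, Silurian, Calymmian, Statherian, Orosirian.
Span = 2050 − 0 = 2050 Myr.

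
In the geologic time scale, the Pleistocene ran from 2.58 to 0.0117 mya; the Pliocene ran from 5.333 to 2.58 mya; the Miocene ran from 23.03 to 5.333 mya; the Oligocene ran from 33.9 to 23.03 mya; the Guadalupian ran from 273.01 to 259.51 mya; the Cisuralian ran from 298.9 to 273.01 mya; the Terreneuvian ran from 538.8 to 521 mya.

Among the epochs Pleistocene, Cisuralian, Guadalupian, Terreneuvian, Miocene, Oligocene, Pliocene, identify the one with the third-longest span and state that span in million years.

Durations: Pleistocene 2.5683; Cisuralian 25.89; Guadalupian 13.5; Terreneuvian 17.8; Miocene 17.697; Oligocene 10.87; Pliocene 2.753 Myr.
Sorted longest-first: Cisuralian (25.89), Terreneuvian (17.8), Miocene (17.697), Guadalupian (13.5), Oligocene (10.87), Pliocene (2.753), Pleistocene (2.5683).
The third longest is Miocene at 17.697 Myr.

Miocene, 17.697 million years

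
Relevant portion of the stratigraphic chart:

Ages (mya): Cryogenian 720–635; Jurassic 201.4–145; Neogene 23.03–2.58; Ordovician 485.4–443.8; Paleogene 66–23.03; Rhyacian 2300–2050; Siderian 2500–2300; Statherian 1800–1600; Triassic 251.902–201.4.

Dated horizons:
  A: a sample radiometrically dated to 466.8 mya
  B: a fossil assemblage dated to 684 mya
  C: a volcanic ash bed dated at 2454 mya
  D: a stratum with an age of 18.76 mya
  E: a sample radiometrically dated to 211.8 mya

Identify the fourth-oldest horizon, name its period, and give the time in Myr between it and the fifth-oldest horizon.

E, in the Triassic; 193.04 million years to D

Sorted oldest-first by Ma: C (2454), B (684), A (466.8), E (211.8), D (18.76).
The fourth oldest is E at 211.8 Ma, which lies in 251.902–201.4 Ma: the Triassic.
The fifth oldest is D at 18.76 Ma; separation = |211.8 − 18.76| = 193.04 Myr.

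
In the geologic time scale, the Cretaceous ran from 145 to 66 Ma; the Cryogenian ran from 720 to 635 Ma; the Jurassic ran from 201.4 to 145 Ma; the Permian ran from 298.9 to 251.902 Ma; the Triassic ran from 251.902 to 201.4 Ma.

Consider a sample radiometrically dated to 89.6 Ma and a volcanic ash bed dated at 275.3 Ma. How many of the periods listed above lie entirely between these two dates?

The older date is 275.3 Ma and the younger is 89.6 Ma.
Periods with start < 275.3 and end > 89.6 Ma: Triassic (251.902–201.4), Jurassic (201.4–145).
That is 2 complete periods.

2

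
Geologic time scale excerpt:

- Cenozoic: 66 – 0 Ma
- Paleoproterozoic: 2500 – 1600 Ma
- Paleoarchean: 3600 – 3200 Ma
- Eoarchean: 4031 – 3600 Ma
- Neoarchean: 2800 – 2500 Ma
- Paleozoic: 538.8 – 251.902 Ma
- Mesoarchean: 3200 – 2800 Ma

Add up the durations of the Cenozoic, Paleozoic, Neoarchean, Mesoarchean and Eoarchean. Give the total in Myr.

Duration is start − end for each: (66 − 0) + (538.8 − 251.902) + (2800 − 2500) + (3200 − 2800) + (4031 − 3600).
That is 66 + 286.898 + 300 + 400 + 431, which totals 1483.898 million years.

1483.898 million years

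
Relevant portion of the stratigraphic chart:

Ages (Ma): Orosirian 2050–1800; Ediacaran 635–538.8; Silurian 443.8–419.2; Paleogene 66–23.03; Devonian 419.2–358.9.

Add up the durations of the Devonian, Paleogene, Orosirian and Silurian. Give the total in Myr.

377.87 million years

Duration is start − end for each: (419.2 − 358.9) + (66 − 23.03) + (2050 − 1800) + (443.8 − 419.2).
That is 60.3 + 42.97 + 250 + 24.6, which totals 377.87 million years.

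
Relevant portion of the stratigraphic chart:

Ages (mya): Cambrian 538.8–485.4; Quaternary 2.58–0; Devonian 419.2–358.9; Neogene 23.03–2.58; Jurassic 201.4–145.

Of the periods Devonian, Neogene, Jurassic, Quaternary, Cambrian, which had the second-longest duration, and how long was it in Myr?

Durations: Devonian 60.3; Neogene 20.45; Jurassic 56.4; Quaternary 2.58; Cambrian 53.4 Myr.
Sorted longest-first: Devonian (60.3), Jurassic (56.4), Cambrian (53.4), Neogene (20.45), Quaternary (2.58).
The second longest is Jurassic at 56.4 Myr.

Jurassic, 56.4 million years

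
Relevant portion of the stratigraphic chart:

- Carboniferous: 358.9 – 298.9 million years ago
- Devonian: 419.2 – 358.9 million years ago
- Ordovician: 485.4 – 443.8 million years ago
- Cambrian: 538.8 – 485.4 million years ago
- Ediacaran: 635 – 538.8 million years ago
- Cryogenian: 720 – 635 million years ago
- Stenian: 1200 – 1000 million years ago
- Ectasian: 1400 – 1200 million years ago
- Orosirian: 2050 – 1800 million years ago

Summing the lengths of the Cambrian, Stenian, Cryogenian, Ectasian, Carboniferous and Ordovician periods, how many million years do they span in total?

640 million years

Duration is start − end for each: (538.8 − 485.4) + (1200 − 1000) + (720 − 635) + (1400 − 1200) + (358.9 − 298.9) + (485.4 − 443.8).
That is 53.4 + 200 + 85 + 200 + 60 + 41.6, which totals 640 million years.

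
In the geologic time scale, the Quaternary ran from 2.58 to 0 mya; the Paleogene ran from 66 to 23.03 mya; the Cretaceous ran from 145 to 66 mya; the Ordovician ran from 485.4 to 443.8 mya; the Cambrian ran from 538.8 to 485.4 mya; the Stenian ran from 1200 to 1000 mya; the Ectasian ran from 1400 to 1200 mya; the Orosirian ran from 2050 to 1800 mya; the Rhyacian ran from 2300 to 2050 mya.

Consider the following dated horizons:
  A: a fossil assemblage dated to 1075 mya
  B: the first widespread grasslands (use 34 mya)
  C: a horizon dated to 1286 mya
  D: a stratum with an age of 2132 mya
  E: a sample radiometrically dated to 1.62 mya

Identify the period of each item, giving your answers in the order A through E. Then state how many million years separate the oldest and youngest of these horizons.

A — Stenian; B — Paleogene; C — Ectasian; D — Rhyacian; E — Quaternary; span 2130.38 million years

Match each age against the start–end ranges in the excerpt: A = 1075 Ma → Stenian (1200–1000); B = 34 Ma → Paleogene (66–23.03); C = 1286 Ma → Ectasian (1400–1200); D = 2132 Ma → Rhyacian (2300–2050); E = 1.62 Ma → Quaternary (2.58–0).
The largest age is 2132 Ma and the smallest is 1.62 Ma; their difference is 2130.38 Myr.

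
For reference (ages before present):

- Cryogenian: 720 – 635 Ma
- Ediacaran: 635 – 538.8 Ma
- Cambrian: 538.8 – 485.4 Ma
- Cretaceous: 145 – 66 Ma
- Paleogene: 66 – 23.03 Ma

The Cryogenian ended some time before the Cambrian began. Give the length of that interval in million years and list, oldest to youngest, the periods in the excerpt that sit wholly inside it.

The Cryogenian closes at 635 Ma and the Cambrian opens at 538.8 Ma, so the interval is 635 − 538.8 = 96.2 Myr.
A period fits inside if it starts at or after 635 Ma and ends at or before 538.8 Ma; oldest first that gives Ediacaran.

96.2 million years; Ediacaran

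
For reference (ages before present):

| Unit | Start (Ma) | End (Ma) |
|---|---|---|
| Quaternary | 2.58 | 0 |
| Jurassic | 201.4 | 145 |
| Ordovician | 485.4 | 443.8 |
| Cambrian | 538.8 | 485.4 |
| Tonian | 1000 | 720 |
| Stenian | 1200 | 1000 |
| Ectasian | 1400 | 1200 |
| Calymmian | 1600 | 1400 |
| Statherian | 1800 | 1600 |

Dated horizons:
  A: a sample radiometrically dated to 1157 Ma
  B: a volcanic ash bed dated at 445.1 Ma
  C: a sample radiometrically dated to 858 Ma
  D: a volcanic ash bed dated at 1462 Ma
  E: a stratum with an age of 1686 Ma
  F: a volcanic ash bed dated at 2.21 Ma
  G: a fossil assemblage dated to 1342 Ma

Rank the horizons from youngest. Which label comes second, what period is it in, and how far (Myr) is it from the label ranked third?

Sorted youngest-first by Ma: F (2.21), B (445.1), C (858), A (1157), G (1342), D (1462), E (1686).
The second youngest is B at 445.1 Ma, which lies in 485.4–443.8 Ma: the Ordovician.
The third youngest is C at 858 Ma; separation = |445.1 − 858| = 412.9 Myr.

B, in the Ordovician; 412.9 million years to C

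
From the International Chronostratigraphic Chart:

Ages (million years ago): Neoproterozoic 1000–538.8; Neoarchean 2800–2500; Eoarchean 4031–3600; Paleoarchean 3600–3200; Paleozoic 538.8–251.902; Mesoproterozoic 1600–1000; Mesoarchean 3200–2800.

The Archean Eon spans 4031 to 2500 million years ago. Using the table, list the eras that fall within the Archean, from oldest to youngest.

Eoarchean, Paleoarchean, Mesoarchean, Neoarchean

Eras with both bounds inside 4031–2500 Ma: Eoarchean (4031–3600), Paleoarchean (3600–3200), Mesoarchean (3200–2800), Neoarchean (2800–2500).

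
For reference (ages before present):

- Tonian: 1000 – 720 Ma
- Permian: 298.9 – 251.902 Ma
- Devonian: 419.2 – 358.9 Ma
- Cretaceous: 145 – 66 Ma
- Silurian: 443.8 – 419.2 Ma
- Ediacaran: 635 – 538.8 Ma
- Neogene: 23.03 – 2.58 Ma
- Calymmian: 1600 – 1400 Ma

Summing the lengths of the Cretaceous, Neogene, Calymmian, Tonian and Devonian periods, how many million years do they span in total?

Duration is start − end for each: (145 − 66) + (23.03 − 2.58) + (1600 − 1400) + (1000 − 720) + (419.2 − 358.9).
That is 79 + 20.45 + 200 + 280 + 60.3, which totals 639.75 million years.

639.75 million years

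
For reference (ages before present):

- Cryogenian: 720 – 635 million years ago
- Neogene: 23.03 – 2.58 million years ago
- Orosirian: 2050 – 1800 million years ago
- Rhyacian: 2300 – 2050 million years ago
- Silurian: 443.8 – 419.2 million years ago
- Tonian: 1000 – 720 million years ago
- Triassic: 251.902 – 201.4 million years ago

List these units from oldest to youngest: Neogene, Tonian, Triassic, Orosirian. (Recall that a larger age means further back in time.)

Orosirian → Tonian → Triassic → Neogene

The oldest of these is Orosirian (starts 2050 Ma) and the youngest is Neogene (ends 2.58 Ma).
In between, by decreasing start age: Tonian (1000), Triassic (251.902).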